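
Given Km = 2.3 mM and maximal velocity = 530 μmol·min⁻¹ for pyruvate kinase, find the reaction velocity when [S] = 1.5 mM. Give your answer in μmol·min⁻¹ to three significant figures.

v = Vmax·[S]/(Km + [S]) = 530 × 1.5 / (2.3 + 1.5)
  = 795.0 / 3.800 = 209 μmol·min⁻¹.

209 μmol·min⁻¹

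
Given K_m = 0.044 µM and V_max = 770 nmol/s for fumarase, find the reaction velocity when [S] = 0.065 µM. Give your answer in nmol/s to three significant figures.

459 nmol/s

v = Vmax·[S]/(Km + [S]) = 770 × 0.065 / (0.044 + 0.065)
  = 50.05 / 0.1090 = 459 nmol/s.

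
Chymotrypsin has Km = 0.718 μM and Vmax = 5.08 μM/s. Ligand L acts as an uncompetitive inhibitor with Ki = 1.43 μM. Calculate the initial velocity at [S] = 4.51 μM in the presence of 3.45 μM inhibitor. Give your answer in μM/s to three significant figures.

1.42 μM/s

With α = 1 + [I]/Ki = 1 + 3.45/1.43 = 3.413, the uncompetitive rate law is v = (Vmax/α)·[S] / (Km/α + [S]).
v = (5.08/3.413)×4.51 / (0.718/3.413 + 4.51) = 6.714/4.720 = 1.42 μM/s.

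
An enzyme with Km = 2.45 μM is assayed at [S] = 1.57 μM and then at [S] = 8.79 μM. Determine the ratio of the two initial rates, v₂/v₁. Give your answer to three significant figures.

The fractional saturations are [S]/(Km+[S]) = 1.57/4.020 = 0.3905 and 8.79/11.24 = 0.7820.
v₂/v₁ is just their ratio: 0.7820/0.3905 = 2.00.

2.00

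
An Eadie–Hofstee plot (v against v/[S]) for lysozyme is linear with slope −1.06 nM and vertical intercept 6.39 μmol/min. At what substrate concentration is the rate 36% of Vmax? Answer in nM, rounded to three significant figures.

0.596 nM

The Eadie–Hofstee slope gives Km = 1.06 nM (slope = −Km).
v/Vmax = [S]/(Km+[S]) = 0.36 ⇒ [S] = Km·0.36/(1−0.36) = 1.06 × 0.5625 = 0.596 nM.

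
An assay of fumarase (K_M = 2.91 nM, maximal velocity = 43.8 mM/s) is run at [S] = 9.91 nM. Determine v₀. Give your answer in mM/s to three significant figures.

v = Vmax·[S]/(Km + [S]) = 43.8 × 9.91 / (2.91 + 9.91)
  = 434.1 / 12.82 = 33.9 mM/s.

33.9 mM/s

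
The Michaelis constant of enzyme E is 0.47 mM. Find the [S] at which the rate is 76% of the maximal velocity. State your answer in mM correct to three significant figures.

1.49 mM

v/Vmax = [S]/(Km+[S]) = 0.76, so [S] = Km·0.76/(1 − 0.76) = 0.47 × 3.167.
[S] = 1.49 mM.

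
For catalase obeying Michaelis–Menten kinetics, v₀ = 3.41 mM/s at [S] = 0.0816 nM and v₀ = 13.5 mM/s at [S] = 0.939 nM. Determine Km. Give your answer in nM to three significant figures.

In reciprocal form, 1/v = (Km/Vmax)·(1/[S]) + 1/Vmax. The two points give (1/[S], 1/v) = (12.25, 0.2933) and (1.065, 0.07407).
Slope = (0.2933 − 0.07407)/(12.25 − 1.065) = 0.01959; intercept = 0.2933 − 0.01959×12.25 = 0.05321.
Vmax = 1/intercept = 18.8 mM/s; Km = slope × Vmax = 0.01959 × 18.8 = 0.368 nM.

0.368 nM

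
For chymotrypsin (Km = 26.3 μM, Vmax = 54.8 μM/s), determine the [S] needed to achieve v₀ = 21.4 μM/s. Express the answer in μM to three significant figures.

16.9 μM

The required fractional saturation is v/Vmax = 21.4/54.8 = 0.3905.
Then [S]/(Km+[S]) = 0.3905 ⇒ [S] = 26.3 × 0.3905/(1 − 0.3905) = 16.9 μM.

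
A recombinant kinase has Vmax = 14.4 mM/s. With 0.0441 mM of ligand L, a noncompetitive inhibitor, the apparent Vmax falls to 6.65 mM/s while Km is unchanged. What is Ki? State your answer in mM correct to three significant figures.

0.0378 mM

Noncompetitive: Vmax,app = Vmax/α with α = 1 + [I]/Ki.
α = Vmax/Vmax,app = 14.4/6.65 = 2.165.
Ki = [I]/(α − 1) = 0.0441/1.165 = 0.0378 mM.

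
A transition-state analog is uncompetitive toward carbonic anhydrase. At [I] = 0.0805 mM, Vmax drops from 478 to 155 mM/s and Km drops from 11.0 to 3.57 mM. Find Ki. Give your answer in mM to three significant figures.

Uncompetitive: Vmax,app = Vmax/α (and Km,app = Km/α) with α = 1 + [I]/Ki.
α = Vmax/Vmax,app = 478/155 = 3.084.
Since α = 1 + [I]/Ki, [I]/Ki = 3.084 − 1 = 2.084 and Ki = 0.0805/2.084 = 0.0386 mM.

0.0386 mM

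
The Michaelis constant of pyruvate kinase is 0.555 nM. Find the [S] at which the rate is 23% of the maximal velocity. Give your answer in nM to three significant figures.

0.166 nM

v/Vmax = [S]/(Km+[S]) = 0.23, so [S] = Km·0.23/(1 − 0.23) = 0.555 × 0.2987.
[S] = 0.166 nM.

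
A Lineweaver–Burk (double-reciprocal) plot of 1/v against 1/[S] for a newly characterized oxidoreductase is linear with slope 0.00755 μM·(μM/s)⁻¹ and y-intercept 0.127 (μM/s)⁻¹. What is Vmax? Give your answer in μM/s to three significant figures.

7.87 μM/s

The y-intercept of a Lineweaver–Burk plot equals 1/Vmax, so Vmax = 1/0.127 = 7.87 μM/s.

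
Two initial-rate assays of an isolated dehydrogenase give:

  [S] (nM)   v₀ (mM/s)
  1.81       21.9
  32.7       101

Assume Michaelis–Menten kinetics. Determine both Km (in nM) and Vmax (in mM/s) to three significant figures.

Km = 8.78 nM; Vmax = 128 mM/s

From v = Vmax[S]/(Km+[S]), each point gives Vmax = v(Km+[S])/[S].
Equating: 21.9(Km+1.81)/1.81 = 101(Km+32.7)/32.7.
12.10·Km + 21.9 = 3.089·Km + 101, so (12.10 − 3.089)·Km = 101 − 21.9.
Km = 79.10/9.011 = 8.78 nM; then Vmax = 21.9(8.78+1.81)/1.81 = 128 mM/s.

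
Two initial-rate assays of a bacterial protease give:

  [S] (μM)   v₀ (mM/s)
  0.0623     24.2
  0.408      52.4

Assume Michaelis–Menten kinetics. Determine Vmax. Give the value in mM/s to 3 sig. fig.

From v = Vmax[S]/(Km+[S]), each point gives Vmax = v(Km+[S])/[S].
Equating: 24.2(Km+0.0623)/0.0623 = 52.4(Km+0.408)/0.408.
388.4·Km + 24.2 = 128.4·Km + 52.4, so (388.4 − 128.4)·Km = 52.4 − 24.2.
Km = 28.20/260.0 = 0.108 μM; then Vmax = 24.2(0.108+0.0623)/0.0623 = 66.3 mM/s.

66.3 mM/s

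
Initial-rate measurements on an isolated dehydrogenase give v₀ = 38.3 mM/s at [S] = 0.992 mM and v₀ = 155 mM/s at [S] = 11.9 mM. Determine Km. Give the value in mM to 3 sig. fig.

From v = Vmax[S]/(Km+[S]), each point gives Vmax = v(Km+[S])/[S].
Equating: 38.3(Km+0.992)/0.992 = 155(Km+11.9)/11.9.
38.61·Km + 38.3 = 13.03·Km + 155, so (38.61 − 13.03)·Km = 155 − 38.3.
Km = 116.7/25.58 = 4.56 mM; then Vmax = 38.3(4.56+0.992)/0.992 = 214 mM/s.

4.56 mM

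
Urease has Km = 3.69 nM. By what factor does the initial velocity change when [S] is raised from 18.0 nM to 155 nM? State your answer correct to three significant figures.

The fractional saturations are [S]/(Km+[S]) = 18.0/21.69 = 0.8299 and 155/158.7 = 0.9767.
v₂/v₁ is just their ratio: 0.9767/0.8299 = 1.18.

1.18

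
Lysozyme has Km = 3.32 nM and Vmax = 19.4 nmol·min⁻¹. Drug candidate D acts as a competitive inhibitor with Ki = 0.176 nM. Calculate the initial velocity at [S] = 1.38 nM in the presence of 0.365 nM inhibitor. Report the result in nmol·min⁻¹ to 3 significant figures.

2.31 nmol·min⁻¹

α = 1 + [I]/Ki = 1 + 0.365/0.176 = 3.074.
For a competitive inhibitor, Vmax is unchanged and the apparent Km becomes α·Km: Km,app = 10.2 nM, Vmax,app = 19.4 nmol·min⁻¹.
v = Vmax,app·[S]/(Km,app + [S]) = 19.4 × 1.38/(10.2 + 1.38) = 2.31 nmol·min⁻¹.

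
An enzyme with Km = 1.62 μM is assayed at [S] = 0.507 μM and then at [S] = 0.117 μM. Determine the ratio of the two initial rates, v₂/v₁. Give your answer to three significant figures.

0.283

The fractional saturations are [S]/(Km+[S]) = 0.507/2.127 = 0.2384 and 0.117/1.737 = 0.06736.
v₂/v₁ is just their ratio: 0.06736/0.2384 = 0.283.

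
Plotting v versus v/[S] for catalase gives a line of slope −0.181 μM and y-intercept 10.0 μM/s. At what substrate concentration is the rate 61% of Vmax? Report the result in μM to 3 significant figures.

0.283 μM

The Eadie–Hofstee slope gives Km = 0.181 μM (slope = −Km).
v/Vmax = [S]/(Km+[S]) = 0.61 ⇒ [S] = Km·0.61/(1−0.61) = 0.181 × 1.564 = 0.283 μM.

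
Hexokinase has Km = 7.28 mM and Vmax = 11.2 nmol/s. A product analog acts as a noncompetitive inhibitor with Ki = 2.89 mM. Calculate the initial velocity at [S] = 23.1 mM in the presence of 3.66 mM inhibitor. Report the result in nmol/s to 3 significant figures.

With α = 1 + [I]/Ki = 1 + 3.66/2.89 = 2.266, the noncompetitive rate law is v = (Vmax/α)·[S] / (Km + [S]).
v = (11.2/2.266)×23.1 / (7.28 + 23.1) = 114.2/30.38 = 3.76 nmol/s.

3.76 nmol/s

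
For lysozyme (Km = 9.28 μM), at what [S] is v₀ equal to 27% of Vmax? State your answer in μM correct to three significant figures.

v/Vmax = [S]/(Km+[S]) = 0.27, so [S] = Km·0.27/(1 − 0.27) = 9.28 × 0.3699.
[S] = 3.43 μM.

3.43 μM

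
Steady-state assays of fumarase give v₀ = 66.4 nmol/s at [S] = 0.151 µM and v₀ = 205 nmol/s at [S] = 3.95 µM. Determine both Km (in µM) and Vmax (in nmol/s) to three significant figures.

In reciprocal form, 1/v = (Km/Vmax)·(1/[S]) + 1/Vmax. The two points give (1/[S], 1/v) = (6.623, 0.01506) and (0.2532, 0.004878).
Slope = (0.01506 − 0.004878)/(6.623 − 0.2532) = 0.001599; intercept = 0.01506 − 0.001599×6.623 = 0.004473.
Vmax = 1/intercept = 224 nmol/s; Km = slope × Vmax = 0.001599 × 224 = 0.357 µM.

Km = 0.357 µM; Vmax = 224 nmol/s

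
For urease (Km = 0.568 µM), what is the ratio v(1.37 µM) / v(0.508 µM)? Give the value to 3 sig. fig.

Since Vmax cancels, v₂/v₁ = [S]₂(Km+[S]₁) / [S]₁(Km+[S]₂).
= 1.37×(0.568+0.508) / (0.508×(0.568+1.37)) = 1.474/0.9845 = 1.50.

1.50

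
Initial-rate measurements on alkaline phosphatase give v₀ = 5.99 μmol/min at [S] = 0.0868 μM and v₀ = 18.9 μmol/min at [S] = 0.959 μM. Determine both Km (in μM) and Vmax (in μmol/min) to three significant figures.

Km = 0.262 μM; Vmax = 24.1 μmol/min

In reciprocal form, 1/v = (Km/Vmax)·(1/[S]) + 1/Vmax. The two points give (1/[S], 1/v) = (11.52, 0.1669) and (1.043, 0.05291).
Slope = (0.1669 − 0.05291)/(11.52 − 1.043) = 0.01088; intercept = 0.1669 − 0.01088×11.52 = 0.04156.
Vmax = 1/intercept = 24.1 μmol/min; Km = slope × Vmax = 0.01088 × 24.1 = 0.262 μM.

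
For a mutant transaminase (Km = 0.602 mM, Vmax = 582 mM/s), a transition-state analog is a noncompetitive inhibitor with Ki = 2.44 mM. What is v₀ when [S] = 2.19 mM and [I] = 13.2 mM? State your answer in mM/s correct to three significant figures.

α = 1 + [I]/Ki = 1 + 13.2/2.44 = 6.410.
For a noncompetitive inhibitor, Vmax is reduced to Vmax/α while Km is unchanged: Km,app = 0.602 mM, Vmax,app = 90.8 mM/s.
v = Vmax,app·[S]/(Km,app + [S]) = 90.8 × 2.19/(0.602 + 2.19) = 71.2 mM/s.

71.2 mM/s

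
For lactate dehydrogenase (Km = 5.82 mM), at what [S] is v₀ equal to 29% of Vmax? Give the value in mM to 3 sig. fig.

2.38 mM

v/Vmax = [S]/(Km+[S]) = 0.29, so [S] = Km·0.29/(1 − 0.29) = 5.82 × 0.4085.
[S] = 2.38 mM.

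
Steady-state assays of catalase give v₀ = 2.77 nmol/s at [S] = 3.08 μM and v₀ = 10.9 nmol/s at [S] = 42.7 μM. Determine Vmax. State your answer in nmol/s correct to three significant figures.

From v = Vmax[S]/(Km+[S]), each point gives Vmax = v(Km+[S])/[S].
Equating: 2.77(Km+3.08)/3.08 = 10.9(Km+42.7)/42.7.
0.8994·Km + 2.77 = 0.2553·Km + 10.9, so (0.8994 − 0.2553)·Km = 10.9 − 2.77.
Km = 8.130/0.6441 = 12.6 μM; then Vmax = 2.77(12.6+3.08)/3.08 = 14.1 nmol/s.

14.1 nmol/s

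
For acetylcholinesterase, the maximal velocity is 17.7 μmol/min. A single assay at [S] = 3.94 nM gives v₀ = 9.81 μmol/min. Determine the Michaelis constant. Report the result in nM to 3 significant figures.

v/Vmax = 9.81/17.7 = 0.5542 = [S]/(Km+[S]).
So Km + [S] = [S]/0.5542 = 7.109 nM, giving Km = 7.109 − 3.94 = 3.17 nM.

3.17 nM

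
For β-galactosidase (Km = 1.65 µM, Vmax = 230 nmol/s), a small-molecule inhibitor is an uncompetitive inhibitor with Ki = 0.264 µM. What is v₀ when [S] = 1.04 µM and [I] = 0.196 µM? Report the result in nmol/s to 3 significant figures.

69.1 nmol/s

With α = 1 + [I]/Ki = 1 + 0.196/0.264 = 1.742, the uncompetitive rate law is v = (Vmax/α)·[S] / (Km/α + [S]).
v = (230/1.742)×1.04 / (1.65/1.742 + 1.04) = 137.3/1.987 = 69.1 nmol/s.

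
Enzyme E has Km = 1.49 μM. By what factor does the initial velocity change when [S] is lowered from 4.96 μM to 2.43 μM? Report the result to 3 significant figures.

The fractional saturations are [S]/(Km+[S]) = 4.96/6.450 = 0.7690 and 2.43/3.920 = 0.6199.
v₂/v₁ is just their ratio: 0.6199/0.7690 = 0.806.

0.806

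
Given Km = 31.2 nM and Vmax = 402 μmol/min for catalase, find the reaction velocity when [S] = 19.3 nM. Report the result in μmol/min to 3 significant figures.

154 μmol/min

v = Vmax·[S]/(Km + [S]) = 402 × 19.3 / (31.2 + 19.3)
  = 7759 / 50.50 = 154 μmol/min.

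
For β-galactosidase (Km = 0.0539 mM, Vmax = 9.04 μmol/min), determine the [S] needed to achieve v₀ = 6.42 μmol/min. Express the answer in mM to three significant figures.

Rearranging v = Vmax[S]/(Km+[S]) gives [S] = Km·v/(Vmax − v).
[S] = 0.0539 × 6.42 / (9.04 − 6.42) = 0.3460/2.620 = 0.132 mM.

0.132 mM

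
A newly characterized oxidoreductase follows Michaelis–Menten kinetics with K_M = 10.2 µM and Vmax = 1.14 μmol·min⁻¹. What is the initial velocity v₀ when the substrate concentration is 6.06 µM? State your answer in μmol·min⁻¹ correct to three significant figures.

0.425 μmol·min⁻¹

[S]/(Km+[S]) = 6.06/16.26 = 0.3727, the fractional saturation.
v = 0.3727 × Vmax = 0.3727 × 1.14 = 0.425 μmol·min⁻¹.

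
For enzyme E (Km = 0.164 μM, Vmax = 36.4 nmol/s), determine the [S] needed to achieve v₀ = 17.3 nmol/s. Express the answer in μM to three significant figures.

Rearranging v = Vmax[S]/(Km+[S]) gives [S] = Km·v/(Vmax − v).
[S] = 0.164 × 17.3 / (36.4 − 17.3) = 2.837/19.10 = 0.149 μM.

0.149 μM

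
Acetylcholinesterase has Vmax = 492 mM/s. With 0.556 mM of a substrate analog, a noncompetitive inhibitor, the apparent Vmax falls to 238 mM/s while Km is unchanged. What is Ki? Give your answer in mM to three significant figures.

Noncompetitive: Vmax,app = Vmax/α with α = 1 + [I]/Ki.
α = Vmax/Vmax,app = 492/238 = 2.067.
Since α = 1 + [I]/Ki, [I]/Ki = 2.067 − 1 = 1.067 and Ki = 0.556/1.067 = 0.521 mM.

0.521 mM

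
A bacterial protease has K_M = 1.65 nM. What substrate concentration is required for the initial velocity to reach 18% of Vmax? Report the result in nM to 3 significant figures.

0.362 nM

v/Vmax = [S]/(Km+[S]) = 0.18, so [S] = Km·0.18/(1 − 0.18) = 1.65 × 0.2195.
[S] = 0.362 nM.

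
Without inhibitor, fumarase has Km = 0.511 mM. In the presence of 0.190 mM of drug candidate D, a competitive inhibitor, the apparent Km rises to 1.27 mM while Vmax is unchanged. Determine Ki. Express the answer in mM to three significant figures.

Competitive: Km,app = α·Km with α = 1 + [I]/Ki.
α = Km,app/Km = 1.27/0.511 = 2.485.
Since α = 1 + [I]/Ki, [I]/Ki = 2.485 − 1 = 1.485 and Ki = 0.190/1.485 = 0.128 mM.

0.128 mM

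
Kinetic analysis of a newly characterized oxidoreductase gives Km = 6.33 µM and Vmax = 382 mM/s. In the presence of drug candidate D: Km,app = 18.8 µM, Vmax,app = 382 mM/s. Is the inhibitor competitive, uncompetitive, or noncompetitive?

Km increases (6.33 → 18.8 µM) while Vmax is unchanged — the hallmark of competitive inhibition.

competitive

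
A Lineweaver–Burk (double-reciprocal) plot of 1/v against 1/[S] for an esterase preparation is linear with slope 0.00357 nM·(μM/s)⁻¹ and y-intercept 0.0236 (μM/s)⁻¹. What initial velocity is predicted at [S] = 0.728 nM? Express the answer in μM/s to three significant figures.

35.1 μM/s

The y-intercept is 1/Vmax, so Vmax = 1/0.0236 = 42.4 μM/s.
The slope is Km/Vmax, so Km = 0.00357 × 42.4 = 0.151 nM.
Then v = 42.4 × 0.728/(0.151 + 0.728) = 35.1 μM/s.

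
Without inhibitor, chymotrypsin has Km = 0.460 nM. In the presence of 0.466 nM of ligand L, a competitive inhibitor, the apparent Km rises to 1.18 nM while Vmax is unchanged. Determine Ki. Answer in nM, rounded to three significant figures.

Competitive: Km,app = α·Km with α = 1 + [I]/Ki.
α = Km,app/Km = 1.18/0.460 = 2.565.
Ki = [I]/(α − 1) = 0.466/1.565 = 0.298 nM.

0.298 nM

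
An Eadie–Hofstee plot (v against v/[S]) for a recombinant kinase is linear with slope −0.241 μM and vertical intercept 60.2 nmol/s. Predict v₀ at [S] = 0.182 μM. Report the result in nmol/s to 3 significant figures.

In the Eadie–Hofstee form v = Vmax − Km·(v/[S]), the slope is −Km and the intercept is Vmax, so Km = 0.241 μM and Vmax = 60.2 nmol/s.
v = 60.2 × 0.182/(0.241 + 0.182) = 25.9 nmol/s.

25.9 nmol/s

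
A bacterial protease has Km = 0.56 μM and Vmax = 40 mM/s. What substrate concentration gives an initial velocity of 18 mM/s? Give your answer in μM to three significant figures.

The required fractional saturation is v/Vmax = 18/40 = 0.4500.
Then [S]/(Km+[S]) = 0.4500 ⇒ [S] = 0.56 × 0.4500/(1 − 0.4500) = 0.458 μM.

0.458 μM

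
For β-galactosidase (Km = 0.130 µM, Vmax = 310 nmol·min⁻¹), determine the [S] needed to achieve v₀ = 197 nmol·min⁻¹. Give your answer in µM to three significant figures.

The required fractional saturation is v/Vmax = 197/310 = 0.6355.
Then [S]/(Km+[S]) = 0.6355 ⇒ [S] = 0.130 × 0.6355/(1 − 0.6355) = 0.227 µM.

0.227 µM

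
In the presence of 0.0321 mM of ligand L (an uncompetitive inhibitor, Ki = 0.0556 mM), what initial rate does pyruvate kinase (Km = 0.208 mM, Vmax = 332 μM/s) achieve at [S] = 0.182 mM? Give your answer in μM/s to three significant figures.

α = 1 + [I]/Ki = 1 + 0.0321/0.0556 = 1.577.
For an uncompetitive inhibitor, both parameters are divided by α, giving Vmax/α and Km/α: Km,app = 0.132 mM, Vmax,app = 210 μM/s.
v = Vmax,app·[S]/(Km,app + [S]) = 210 × 0.182/(0.132 + 0.182) = 122 μM/s.

122 μM/s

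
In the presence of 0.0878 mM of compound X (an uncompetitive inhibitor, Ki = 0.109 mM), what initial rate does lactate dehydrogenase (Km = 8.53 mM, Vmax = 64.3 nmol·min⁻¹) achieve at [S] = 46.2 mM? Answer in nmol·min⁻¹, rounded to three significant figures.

32.3 nmol·min⁻¹

α = 1 + [I]/Ki = 1 + 0.0878/0.109 = 1.806.
For an uncompetitive inhibitor, both parameters are divided by α, giving Vmax/α and Km/α: Km,app = 4.72 mM, Vmax,app = 35.6 nmol·min⁻¹.
v = Vmax,app·[S]/(Km,app + [S]) = 35.6 × 46.2/(4.72 + 46.2) = 32.3 nmol·min⁻¹.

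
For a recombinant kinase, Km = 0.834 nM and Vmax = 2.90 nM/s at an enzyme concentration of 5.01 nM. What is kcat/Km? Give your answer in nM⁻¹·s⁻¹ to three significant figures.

kcat = Vmax/[E]total = 2.90/5.01 = 0.579 s⁻¹.
kcat/Km = 0.579/0.834 = 0.694 nM⁻¹·s⁻¹.

0.694 nM⁻¹·s⁻¹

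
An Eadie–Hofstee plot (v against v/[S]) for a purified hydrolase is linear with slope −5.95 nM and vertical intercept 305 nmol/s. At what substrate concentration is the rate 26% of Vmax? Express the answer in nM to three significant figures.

The Eadie–Hofstee slope gives Km = 5.95 nM (slope = −Km).
v/Vmax = [S]/(Km+[S]) = 0.26 ⇒ [S] = Km·0.26/(1−0.26) = 5.95 × 0.3514 = 2.09 nM.

2.09 nM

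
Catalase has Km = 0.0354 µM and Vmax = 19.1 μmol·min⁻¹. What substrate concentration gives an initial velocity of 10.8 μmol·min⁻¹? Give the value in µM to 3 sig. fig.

The required fractional saturation is v/Vmax = 10.8/19.1 = 0.5654.
Then [S]/(Km+[S]) = 0.5654 ⇒ [S] = 0.0354 × 0.5654/(1 − 0.5654) = 0.0461 µM.

0.0461 µM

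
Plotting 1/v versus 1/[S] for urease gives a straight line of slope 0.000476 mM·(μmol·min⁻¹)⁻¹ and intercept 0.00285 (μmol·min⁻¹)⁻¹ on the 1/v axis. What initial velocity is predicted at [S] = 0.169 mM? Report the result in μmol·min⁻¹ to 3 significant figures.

The y-intercept is 1/Vmax, so Vmax = 1/0.00285 = 351 μmol·min⁻¹.
The slope is Km/Vmax, so Km = 0.000476 × 351 = 0.167 mM.
Then v = 351 × 0.169/(0.167 + 0.169) = 176 μmol·min⁻¹.

176 μmol·min⁻¹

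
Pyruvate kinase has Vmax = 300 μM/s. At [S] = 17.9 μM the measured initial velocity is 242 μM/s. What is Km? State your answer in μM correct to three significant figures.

4.29 μM

From v = Vmax[S]/(Km+[S]), Km = [S](Vmax − v)/v.
Km = 17.9 × (300 − 242) / 242 = 1038/242 = 4.29 μM.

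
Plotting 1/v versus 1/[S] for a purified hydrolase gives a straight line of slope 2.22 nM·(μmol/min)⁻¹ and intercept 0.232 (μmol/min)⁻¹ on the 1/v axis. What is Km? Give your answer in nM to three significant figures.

y-intercept = 1/Vmax ⇒ Vmax = 4.31 μmol/min; slope = Km/Vmax ⇒ Km = slope × Vmax.
Km = 2.22 × 4.31 = 9.57 nM.

9.57 nM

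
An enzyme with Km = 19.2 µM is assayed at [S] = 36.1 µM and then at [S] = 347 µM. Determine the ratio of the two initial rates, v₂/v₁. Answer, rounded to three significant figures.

Since Vmax cancels, v₂/v₁ = [S]₂(Km+[S]₁) / [S]₁(Km+[S]₂).
= 347×(19.2+36.1) / (36.1×(19.2+347)) = 19190/13220 = 1.45.

1.45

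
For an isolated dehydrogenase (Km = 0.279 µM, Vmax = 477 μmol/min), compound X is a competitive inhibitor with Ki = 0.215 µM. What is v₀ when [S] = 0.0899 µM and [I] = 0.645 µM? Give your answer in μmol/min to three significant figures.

With α = 1 + [I]/Ki = 1 + 0.645/0.215 = 4.000, the competitive rate law is v = Vmax[S] / (αKm + [S]).
v = 477×0.0899 / (4.000×0.279 + 0.0899) = 42.88/1.206 = 35.6 μmol/min.

35.6 μmol/min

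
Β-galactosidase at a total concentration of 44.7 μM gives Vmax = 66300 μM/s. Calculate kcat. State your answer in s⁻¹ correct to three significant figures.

kcat = Vmax/[E]total = 66300 μM/s / 44.7 μM = 1480 s⁻¹.

1480 s⁻¹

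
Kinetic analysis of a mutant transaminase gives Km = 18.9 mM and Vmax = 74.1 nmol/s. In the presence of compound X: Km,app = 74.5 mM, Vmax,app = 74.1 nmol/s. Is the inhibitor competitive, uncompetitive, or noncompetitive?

competitive

Km increases (18.9 → 74.5 mM) while Vmax is unchanged — the hallmark of competitive inhibition.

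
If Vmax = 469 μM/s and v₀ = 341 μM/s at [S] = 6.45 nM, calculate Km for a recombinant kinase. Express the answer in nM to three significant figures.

From v = Vmax[S]/(Km+[S]), Km = [S](Vmax − v)/v.
Km = 6.45 × (469 − 341) / 341 = 825.6/341 = 2.42 nM.

2.42 nM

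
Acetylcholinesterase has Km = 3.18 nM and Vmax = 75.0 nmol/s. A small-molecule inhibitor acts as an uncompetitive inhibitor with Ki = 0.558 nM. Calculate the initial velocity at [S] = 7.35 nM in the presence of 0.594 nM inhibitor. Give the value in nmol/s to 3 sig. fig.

30.0 nmol/s

With α = 1 + [I]/Ki = 1 + 0.594/0.558 = 2.065, the uncompetitive rate law is v = (Vmax/α)·[S] / (Km/α + [S]).
v = (75.0/2.065)×7.35 / (3.18/2.065 + 7.35) = 267.0/8.890 = 30.0 nmol/s.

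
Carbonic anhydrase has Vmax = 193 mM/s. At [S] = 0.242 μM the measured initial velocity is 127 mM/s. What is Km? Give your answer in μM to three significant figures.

From v = Vmax[S]/(Km+[S]), Km = [S](Vmax − v)/v.
Km = 0.242 × (193 − 127) / 127 = 15.97/127 = 0.126 μM.

0.126 μM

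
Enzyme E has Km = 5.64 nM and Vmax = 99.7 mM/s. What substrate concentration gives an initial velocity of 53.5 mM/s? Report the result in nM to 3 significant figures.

6.53 nM

The required fractional saturation is v/Vmax = 53.5/99.7 = 0.5366.
Then [S]/(Km+[S]) = 0.5366 ⇒ [S] = 5.64 × 0.5366/(1 − 0.5366) = 6.53 nM.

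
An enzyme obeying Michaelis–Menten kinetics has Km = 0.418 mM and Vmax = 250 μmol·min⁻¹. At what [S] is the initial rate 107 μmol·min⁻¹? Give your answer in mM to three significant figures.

0.313 mM

Rearranging v = Vmax[S]/(Km+[S]) gives [S] = Km·v/(Vmax − v).
[S] = 0.418 × 107 / (250 − 107) = 44.73/143.0 = 0.313 mM.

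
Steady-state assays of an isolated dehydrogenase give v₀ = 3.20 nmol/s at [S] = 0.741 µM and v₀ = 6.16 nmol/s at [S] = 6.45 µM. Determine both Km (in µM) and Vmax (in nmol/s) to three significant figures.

In reciprocal form, 1/v = (Km/Vmax)·(1/[S]) + 1/Vmax. The two points give (1/[S], 1/v) = (1.350, 0.3125) and (0.1550, 0.1623).
Slope = (0.3125 − 0.1623)/(1.350 − 0.1550) = 0.1257; intercept = 0.3125 − 0.1257×1.350 = 0.1428.
Vmax = 1/intercept = 7.00 nmol/s; Km = slope × Vmax = 0.1257 × 7.00 = 0.880 µM.

Km = 0.880 µM; Vmax = 7.00 nmol/s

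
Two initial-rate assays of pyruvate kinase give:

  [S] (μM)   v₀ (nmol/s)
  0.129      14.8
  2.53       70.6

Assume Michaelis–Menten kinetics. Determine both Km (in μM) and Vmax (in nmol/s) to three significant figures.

Km = 0.643 μM; Vmax = 88.5 nmol/s

From v = Vmax[S]/(Km+[S]), each point gives Vmax = v(Km+[S])/[S].
Equating: 14.8(Km+0.129)/0.129 = 70.6(Km+2.53)/2.53.
114.7·Km + 14.8 = 27.91·Km + 70.6, so (114.7 − 27.91)·Km = 70.6 − 14.8.
Km = 55.80/86.82 = 0.643 μM; then Vmax = 14.8(0.643+0.129)/0.129 = 88.5 nmol/s.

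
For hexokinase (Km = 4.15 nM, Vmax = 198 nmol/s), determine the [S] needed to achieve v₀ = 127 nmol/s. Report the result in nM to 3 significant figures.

7.42 nM

The required fractional saturation is v/Vmax = 127/198 = 0.6414.
Then [S]/(Km+[S]) = 0.6414 ⇒ [S] = 4.15 × 0.6414/(1 − 0.6414) = 7.42 nM.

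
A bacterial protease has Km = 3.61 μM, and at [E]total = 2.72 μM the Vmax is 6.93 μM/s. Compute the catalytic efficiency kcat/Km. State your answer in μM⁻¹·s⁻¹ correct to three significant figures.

0.706 μM⁻¹·s⁻¹

kcat = Vmax/[E]total = 6.93/2.72 = 2.55 s⁻¹.
kcat/Km = 2.55/3.61 = 0.706 μM⁻¹·s⁻¹.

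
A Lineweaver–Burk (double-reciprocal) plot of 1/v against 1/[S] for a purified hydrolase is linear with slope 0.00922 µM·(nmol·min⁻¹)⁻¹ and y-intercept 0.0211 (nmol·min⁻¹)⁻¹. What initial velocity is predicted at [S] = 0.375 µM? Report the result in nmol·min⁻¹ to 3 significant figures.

21.9 nmol·min⁻¹

The y-intercept is 1/Vmax, so Vmax = 1/0.0211 = 47.4 nmol·min⁻¹.
The slope is Km/Vmax, so Km = 0.00922 × 47.4 = 0.437 µM.
Then v = 47.4 × 0.375/(0.437 + 0.375) = 21.9 nmol·min⁻¹.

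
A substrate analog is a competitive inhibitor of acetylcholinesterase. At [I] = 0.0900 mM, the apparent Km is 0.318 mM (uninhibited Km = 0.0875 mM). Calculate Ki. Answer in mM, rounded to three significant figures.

0.0342 mM

Competitive: Km,app = α·Km with α = 1 + [I]/Ki.
α = Km,app/Km = 0.318/0.0875 = 3.634.
Since α = 1 + [I]/Ki, [I]/Ki = 3.634 − 1 = 2.634 and Ki = 0.0900/2.634 = 0.0342 mM.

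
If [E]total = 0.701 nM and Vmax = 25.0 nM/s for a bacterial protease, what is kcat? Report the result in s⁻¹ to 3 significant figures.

35.7 s⁻¹

kcat = Vmax/[E]total = 25.0 nM/s / 0.701 nM = 35.7 s⁻¹.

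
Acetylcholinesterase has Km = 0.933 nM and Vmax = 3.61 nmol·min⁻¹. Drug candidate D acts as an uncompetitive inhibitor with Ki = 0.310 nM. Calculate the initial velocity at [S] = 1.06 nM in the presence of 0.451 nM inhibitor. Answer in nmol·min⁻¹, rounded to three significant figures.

α = 1 + [I]/Ki = 1 + 0.451/0.310 = 2.455.
For an uncompetitive inhibitor, both parameters are divided by α, giving Vmax/α and Km/α: Km,app = 0.380 nM, Vmax,app = 1.47 nmol·min⁻¹.
v = Vmax,app·[S]/(Km,app + [S]) = 1.47 × 1.06/(0.380 + 1.06) = 1.08 nmol·min⁻¹.

1.08 nmol·min⁻¹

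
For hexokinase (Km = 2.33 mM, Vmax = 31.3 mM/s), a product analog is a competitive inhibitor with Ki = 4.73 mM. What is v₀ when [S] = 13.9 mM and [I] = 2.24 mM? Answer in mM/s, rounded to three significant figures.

With α = 1 + [I]/Ki = 1 + 2.24/4.73 = 1.474, the competitive rate law is v = Vmax[S] / (αKm + [S]).
v = 31.3×13.9 / (1.474×2.33 + 13.9) = 435.1/17.33 = 25.1 mM/s.

25.1 mM/s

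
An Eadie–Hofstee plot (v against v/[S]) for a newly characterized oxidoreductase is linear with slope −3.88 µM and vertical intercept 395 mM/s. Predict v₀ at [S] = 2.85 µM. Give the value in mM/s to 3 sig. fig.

167 mM/s

In the Eadie–Hofstee form v = Vmax − Km·(v/[S]), the slope is −Km and the intercept is Vmax, so Km = 3.88 µM and Vmax = 395 mM/s.
v = 395 × 2.85/(3.88 + 2.85) = 167 mM/s.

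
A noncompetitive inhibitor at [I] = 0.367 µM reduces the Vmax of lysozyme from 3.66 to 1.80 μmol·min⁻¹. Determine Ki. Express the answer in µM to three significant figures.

0.355 µM

Noncompetitive: Vmax,app = Vmax/α with α = 1 + [I]/Ki.
α = Vmax/Vmax,app = 3.66/1.80 = 2.033.
Ki = [I]/(α − 1) = 0.367/1.033 = 0.355 µM.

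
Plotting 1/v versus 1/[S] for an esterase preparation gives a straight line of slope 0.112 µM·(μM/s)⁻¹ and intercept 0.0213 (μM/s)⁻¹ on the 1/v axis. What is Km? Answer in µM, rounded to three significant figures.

y-intercept = 1/Vmax ⇒ Vmax = 46.9 μM/s; slope = Km/Vmax ⇒ Km = slope × Vmax.
Km = 0.112 × 46.9 = 5.26 µM.

5.26 µM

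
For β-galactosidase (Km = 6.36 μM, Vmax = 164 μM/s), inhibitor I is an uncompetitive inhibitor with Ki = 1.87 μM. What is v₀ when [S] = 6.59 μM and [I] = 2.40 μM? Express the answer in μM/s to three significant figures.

α = 1 + [I]/Ki = 1 + 2.40/1.87 = 2.283.
For an uncompetitive inhibitor, both parameters are divided by α, giving Vmax/α and Km/α: Km,app = 2.79 μM, Vmax,app = 71.8 μM/s.
v = Vmax,app·[S]/(Km,app + [S]) = 71.8 × 6.59/(2.79 + 6.59) = 50.5 μM/s.

50.5 μM/s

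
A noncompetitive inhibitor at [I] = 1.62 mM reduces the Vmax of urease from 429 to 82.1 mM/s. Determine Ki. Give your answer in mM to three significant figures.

Noncompetitive: Vmax,app = Vmax/α with α = 1 + [I]/Ki.
α = Vmax/Vmax,app = 429/82.1 = 5.225.
Ki = [I]/(α − 1) = 1.62/4.225 = 0.383 mM.

0.383 mM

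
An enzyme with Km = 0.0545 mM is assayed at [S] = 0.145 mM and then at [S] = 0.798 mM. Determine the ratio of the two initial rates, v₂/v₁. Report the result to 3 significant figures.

Since Vmax cancels, v₂/v₁ = [S]₂(Km+[S]₁) / [S]₁(Km+[S]₂).
= 0.798×(0.0545+0.145) / (0.145×(0.0545+0.798)) = 0.1592/0.1236 = 1.29.

1.29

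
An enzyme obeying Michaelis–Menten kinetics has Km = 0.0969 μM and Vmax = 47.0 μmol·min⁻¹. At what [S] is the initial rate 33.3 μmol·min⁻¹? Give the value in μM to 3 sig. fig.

0.236 μM

The required fractional saturation is v/Vmax = 33.3/47.0 = 0.7085.
Then [S]/(Km+[S]) = 0.7085 ⇒ [S] = 0.0969 × 0.7085/(1 − 0.7085) = 0.236 μM.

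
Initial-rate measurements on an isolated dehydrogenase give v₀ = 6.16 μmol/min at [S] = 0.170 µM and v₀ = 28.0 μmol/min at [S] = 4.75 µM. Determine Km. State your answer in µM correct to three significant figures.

From v = Vmax[S]/(Km+[S]), each point gives Vmax = v(Km+[S])/[S].
Equating: 6.16(Km+0.170)/0.170 = 28.0(Km+4.75)/4.75.
36.24·Km + 6.16 = 5.895·Km + 28.0, so (36.24 − 5.895)·Km = 28.0 − 6.16.
Km = 21.84/30.34 = 0.720 µM; then Vmax = 6.16(0.720+0.170)/0.170 = 32.2 μmol/min.

0.720 µM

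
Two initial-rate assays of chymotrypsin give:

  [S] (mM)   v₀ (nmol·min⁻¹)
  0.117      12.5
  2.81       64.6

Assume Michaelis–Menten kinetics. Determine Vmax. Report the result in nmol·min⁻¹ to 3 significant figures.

78.9 nmol·min⁻¹

In reciprocal form, 1/v = (Km/Vmax)·(1/[S]) + 1/Vmax. The two points give (1/[S], 1/v) = (8.547, 0.08000) and (0.3559, 0.01548).
Slope = (0.08000 − 0.01548)/(8.547 − 0.3559) = 0.007877; intercept = 0.08000 − 0.007877×8.547 = 0.01268.
Vmax = 1/intercept = 78.9 nmol·min⁻¹; Km = slope × Vmax = 0.007877 × 78.9 = 0.621 mM.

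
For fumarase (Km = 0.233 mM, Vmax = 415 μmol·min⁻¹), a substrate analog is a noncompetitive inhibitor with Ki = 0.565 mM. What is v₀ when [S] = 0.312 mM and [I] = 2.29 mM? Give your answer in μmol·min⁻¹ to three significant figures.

α = 1 + [I]/Ki = 1 + 2.29/0.565 = 5.053.
For a noncompetitive inhibitor, Vmax is reduced to Vmax/α while Km is unchanged: Km,app = 0.233 mM, Vmax,app = 82.1 μmol·min⁻¹.
v = Vmax,app·[S]/(Km,app + [S]) = 82.1 × 0.312/(0.233 + 0.312) = 47.0 μmol·min⁻¹.

47.0 μmol·min⁻¹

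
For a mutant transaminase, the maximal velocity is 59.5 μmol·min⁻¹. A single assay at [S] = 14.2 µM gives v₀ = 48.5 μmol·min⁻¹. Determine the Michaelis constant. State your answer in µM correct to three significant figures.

3.22 µM

From v = Vmax[S]/(Km+[S]), Km = [S](Vmax − v)/v.
Km = 14.2 × (59.5 − 48.5) / 48.5 = 156.2/48.5 = 3.22 µM.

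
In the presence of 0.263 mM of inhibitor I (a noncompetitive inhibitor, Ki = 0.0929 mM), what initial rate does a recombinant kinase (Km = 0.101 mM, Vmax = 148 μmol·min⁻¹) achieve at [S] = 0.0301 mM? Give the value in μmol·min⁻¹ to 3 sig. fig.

8.87 μmol·min⁻¹

α = 1 + [I]/Ki = 1 + 0.263/0.0929 = 3.831.
For a noncompetitive inhibitor, Vmax is reduced to Vmax/α while Km is unchanged: Km,app = 0.101 mM, Vmax,app = 38.6 μmol·min⁻¹.
v = Vmax,app·[S]/(Km,app + [S]) = 38.6 × 0.0301/(0.101 + 0.0301) = 8.87 μmol·min⁻¹.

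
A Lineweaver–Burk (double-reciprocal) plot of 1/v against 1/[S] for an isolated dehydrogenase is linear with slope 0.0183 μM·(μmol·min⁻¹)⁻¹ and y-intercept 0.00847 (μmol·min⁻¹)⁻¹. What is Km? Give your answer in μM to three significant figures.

y-intercept = 1/Vmax ⇒ Vmax = 118 μmol·min⁻¹; slope = Km/Vmax ⇒ Km = slope × Vmax.
Km = 0.0183 × 118 = 2.16 μM.

2.16 μM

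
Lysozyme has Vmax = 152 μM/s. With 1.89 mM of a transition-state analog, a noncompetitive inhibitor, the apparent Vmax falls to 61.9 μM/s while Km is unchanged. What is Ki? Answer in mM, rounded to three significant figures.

Noncompetitive: Vmax,app = Vmax/α with α = 1 + [I]/Ki.
α = Vmax/Vmax,app = 152/61.9 = 2.456.
Since α = 1 + [I]/Ki, [I]/Ki = 2.456 − 1 = 1.456 and Ki = 1.89/1.456 = 1.30 mM.

1.30 mM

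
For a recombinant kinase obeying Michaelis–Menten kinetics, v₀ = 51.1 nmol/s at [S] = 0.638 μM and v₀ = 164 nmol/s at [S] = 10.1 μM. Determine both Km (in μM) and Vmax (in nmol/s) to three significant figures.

From v = Vmax[S]/(Km+[S]), each point gives Vmax = v(Km+[S])/[S].
Equating: 51.1(Km+0.638)/0.638 = 164(Km+10.1)/10.1.
80.09·Km + 51.1 = 16.24·Km + 164, so (80.09 − 16.24)·Km = 164 − 51.1.
Km = 112.9/63.86 = 1.77 μM; then Vmax = 51.1(1.77+0.638)/0.638 = 193 nmol/s.

Km = 1.77 μM; Vmax = 193 nmol/s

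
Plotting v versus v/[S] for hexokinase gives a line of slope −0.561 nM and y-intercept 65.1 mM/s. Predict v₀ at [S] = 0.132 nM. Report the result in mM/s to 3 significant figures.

In the Eadie–Hofstee form v = Vmax − Km·(v/[S]), the slope is −Km and the intercept is Vmax, so Km = 0.561 nM and Vmax = 65.1 mM/s.
v = 65.1 × 0.132/(0.561 + 0.132) = 12.4 mM/s.

12.4 mM/s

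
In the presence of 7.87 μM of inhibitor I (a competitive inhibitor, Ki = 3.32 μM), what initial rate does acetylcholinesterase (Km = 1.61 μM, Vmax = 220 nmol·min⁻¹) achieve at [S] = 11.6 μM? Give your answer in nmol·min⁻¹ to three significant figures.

With α = 1 + [I]/Ki = 1 + 7.87/3.32 = 3.370, the competitive rate law is v = Vmax[S] / (αKm + [S]).
v = 220×11.6 / (3.370×1.61 + 11.6) = 2552/17.03 = 150 nmol·min⁻¹.

150 nmol·min⁻¹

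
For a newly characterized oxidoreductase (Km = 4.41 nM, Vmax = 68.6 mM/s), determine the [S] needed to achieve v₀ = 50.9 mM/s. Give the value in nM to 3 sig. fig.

The required fractional saturation is v/Vmax = 50.9/68.6 = 0.7420.
Then [S]/(Km+[S]) = 0.7420 ⇒ [S] = 4.41 × 0.7420/(1 − 0.7420) = 12.7 nM.

12.7 nM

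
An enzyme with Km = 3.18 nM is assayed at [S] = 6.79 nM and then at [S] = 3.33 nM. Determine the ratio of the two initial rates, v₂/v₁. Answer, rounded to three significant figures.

0.751

Since Vmax cancels, v₂/v₁ = [S]₂(Km+[S]₁) / [S]₁(Km+[S]₂).
= 3.33×(3.18+6.79) / (6.79×(3.18+3.33)) = 33.20/44.20 = 0.751.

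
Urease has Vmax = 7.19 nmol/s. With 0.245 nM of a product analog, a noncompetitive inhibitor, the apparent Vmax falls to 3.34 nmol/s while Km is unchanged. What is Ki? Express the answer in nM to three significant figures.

Noncompetitive: Vmax,app = Vmax/α with α = 1 + [I]/Ki.
α = Vmax/Vmax,app = 7.19/3.34 = 2.153.
Since α = 1 + [I]/Ki, [I]/Ki = 2.153 − 1 = 1.153 and Ki = 0.245/1.153 = 0.213 nM.

0.213 nM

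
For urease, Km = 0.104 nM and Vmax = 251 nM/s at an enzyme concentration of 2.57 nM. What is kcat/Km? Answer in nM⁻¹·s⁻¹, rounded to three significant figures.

kcat = Vmax/[E]total = 251/2.57 = 97.7 s⁻¹.
kcat/Km = 97.7/0.104 = 939 nM⁻¹·s⁻¹.

939 nM⁻¹·s⁻¹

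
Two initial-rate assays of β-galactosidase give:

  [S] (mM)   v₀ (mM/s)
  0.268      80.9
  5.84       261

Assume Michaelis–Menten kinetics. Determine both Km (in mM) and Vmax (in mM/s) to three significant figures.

Km = 0.700 mM; Vmax = 292 mM/s

In reciprocal form, 1/v = (Km/Vmax)·(1/[S]) + 1/Vmax. The two points give (1/[S], 1/v) = (3.731, 0.01236) and (0.1712, 0.003831).
Slope = (0.01236 − 0.003831)/(3.731 − 0.1712) = 0.002396; intercept = 0.01236 − 0.002396×3.731 = 0.003421.
Vmax = 1/intercept = 292 mM/s; Km = slope × Vmax = 0.002396 × 292 = 0.700 mM.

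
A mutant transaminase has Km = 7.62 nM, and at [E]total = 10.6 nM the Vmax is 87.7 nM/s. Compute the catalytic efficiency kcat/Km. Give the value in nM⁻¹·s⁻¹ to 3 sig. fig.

1.09 nM⁻¹·s⁻¹

kcat = Vmax/[E]total = 87.7/10.6 = 8.27 s⁻¹.
kcat/Km = 8.27/7.62 = 1.09 nM⁻¹·s⁻¹.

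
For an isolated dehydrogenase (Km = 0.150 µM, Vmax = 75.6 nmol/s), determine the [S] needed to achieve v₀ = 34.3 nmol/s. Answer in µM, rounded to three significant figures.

0.125 µM

Rearranging v = Vmax[S]/(Km+[S]) gives [S] = Km·v/(Vmax − v).
[S] = 0.150 × 34.3 / (75.6 − 34.3) = 5.145/41.30 = 0.125 µM.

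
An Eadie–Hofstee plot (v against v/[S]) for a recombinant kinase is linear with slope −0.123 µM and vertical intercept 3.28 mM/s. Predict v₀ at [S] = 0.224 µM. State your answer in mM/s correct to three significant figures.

In the Eadie–Hofstee form v = Vmax − Km·(v/[S]), the slope is −Km and the intercept is Vmax, so Km = 0.123 µM and Vmax = 3.28 mM/s.
v = 3.28 × 0.224/(0.123 + 0.224) = 2.12 mM/s.

2.12 mM/s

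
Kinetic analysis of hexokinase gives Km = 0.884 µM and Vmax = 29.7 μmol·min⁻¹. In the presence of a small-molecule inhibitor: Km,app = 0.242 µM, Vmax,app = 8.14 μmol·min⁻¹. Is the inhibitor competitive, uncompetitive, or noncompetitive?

uncompetitive

Both Km and Vmax decrease by the same factor (~3.65-fold) — characteristic of uncompetitive inhibition.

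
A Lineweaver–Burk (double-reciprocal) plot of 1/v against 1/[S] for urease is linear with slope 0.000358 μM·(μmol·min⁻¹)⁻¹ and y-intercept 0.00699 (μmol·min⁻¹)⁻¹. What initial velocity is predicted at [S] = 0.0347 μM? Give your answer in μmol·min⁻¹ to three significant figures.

The y-intercept is 1/Vmax, so Vmax = 1/0.00699 = 143 μmol·min⁻¹.
The slope is Km/Vmax, so Km = 0.000358 × 143 = 0.0512 μM.
Then v = 143 × 0.0347/(0.0512 + 0.0347) = 57.8 μmol·min⁻¹.

57.8 μmol·min⁻¹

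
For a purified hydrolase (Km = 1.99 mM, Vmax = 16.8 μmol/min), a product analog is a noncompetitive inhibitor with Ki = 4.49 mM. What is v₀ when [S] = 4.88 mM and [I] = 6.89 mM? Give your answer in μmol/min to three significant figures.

4.71 μmol/min

With α = 1 + [I]/Ki = 1 + 6.89/4.49 = 2.535, the noncompetitive rate law is v = (Vmax/α)·[S] / (Km + [S]).
v = (16.8/2.535)×4.88 / (1.99 + 4.88) = 32.35/6.870 = 4.71 μmol/min.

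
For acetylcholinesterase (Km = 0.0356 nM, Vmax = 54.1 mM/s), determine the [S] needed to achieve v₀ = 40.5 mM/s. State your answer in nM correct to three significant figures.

Rearranging v = Vmax[S]/(Km+[S]) gives [S] = Km·v/(Vmax − v).
[S] = 0.0356 × 40.5 / (54.1 − 40.5) = 1.442/13.60 = 0.106 nM.

0.106 nM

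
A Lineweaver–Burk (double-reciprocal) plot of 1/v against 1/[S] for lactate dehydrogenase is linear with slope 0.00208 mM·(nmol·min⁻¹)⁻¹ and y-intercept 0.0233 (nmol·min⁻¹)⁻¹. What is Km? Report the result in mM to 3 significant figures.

y-intercept = 1/Vmax ⇒ Vmax = 42.9 nmol·min⁻¹; slope = Km/Vmax ⇒ Km = slope × Vmax.
Km = 0.00208 × 42.9 = 0.0893 mM.

0.0893 mM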